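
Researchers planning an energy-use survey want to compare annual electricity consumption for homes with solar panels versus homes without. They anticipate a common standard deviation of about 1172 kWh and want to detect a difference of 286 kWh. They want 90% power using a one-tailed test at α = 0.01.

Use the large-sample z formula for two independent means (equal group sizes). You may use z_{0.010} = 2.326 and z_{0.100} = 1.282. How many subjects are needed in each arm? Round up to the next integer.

n = (z_α + z_β)² · (σ₁² + σ₂²) / δ²
  = (2.326 + 1.282)² · (2·1172² = 2747168) / 286²
  = 13.0177 · 2747168 / 81796
  = 437.21
Round up → n = 438 per group.

n = 438 per group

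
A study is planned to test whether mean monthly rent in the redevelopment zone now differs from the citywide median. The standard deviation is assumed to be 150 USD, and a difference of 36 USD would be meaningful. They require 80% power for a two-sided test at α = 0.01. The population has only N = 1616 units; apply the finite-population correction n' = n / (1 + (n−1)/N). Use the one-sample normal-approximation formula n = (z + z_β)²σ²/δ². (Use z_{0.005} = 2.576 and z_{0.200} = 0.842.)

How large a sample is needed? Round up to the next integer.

n = 181

n = (z_{α/2} + z_β)² · σ² / δ²
  = (2.576 + 0.842)² · 150² / 36²
  = 11.6827 · 22500 / 1296
  = 202.83
Finite-population correction (N = 1616): 202.83 / (1 + (202.83 − 1)/1616) = 180.31.
Round up → n = 181.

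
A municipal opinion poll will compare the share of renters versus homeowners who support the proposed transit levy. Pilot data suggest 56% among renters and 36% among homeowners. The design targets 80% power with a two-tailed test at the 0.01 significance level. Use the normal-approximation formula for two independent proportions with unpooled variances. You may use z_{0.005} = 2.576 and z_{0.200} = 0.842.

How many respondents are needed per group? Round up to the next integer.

n = (z_{α/2} + z_β)² · [p₁(1−p₁) + p₂(1−p₂)] / (p₁ − p₂)²
  = (2.576 + 0.842)² · (0.56·0.44 + 0.36·0.64) / (0.20)²
  = (3.418)² · (0.2464 + 0.2304) / 0.0400
  = 11.6827 · 0.4768 / 0.0400
  = 139.26
Round up → n = 140 per group.

n = 140 per group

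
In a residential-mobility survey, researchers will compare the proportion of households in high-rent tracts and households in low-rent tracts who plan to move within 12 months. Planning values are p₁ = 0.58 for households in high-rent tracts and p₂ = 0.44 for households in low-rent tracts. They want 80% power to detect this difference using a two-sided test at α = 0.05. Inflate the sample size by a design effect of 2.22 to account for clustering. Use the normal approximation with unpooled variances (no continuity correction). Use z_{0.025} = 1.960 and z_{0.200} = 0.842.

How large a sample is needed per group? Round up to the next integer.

n = (z_{α/2} + z_β)² · [p₁(1−p₁) + p₂(1−p₂)] / (p₁ − p₂)²
  = (1.960 + 0.842)² · (0.58·0.42 + 0.44·0.56) / (0.14)²
  = (2.802)² · (0.2436 + 0.2464) / 0.0196
  = 7.8512 · 0.4900 / 0.0196
  = 196.28
Design effect: 2.22 × 196.28 = 435.74.
Round up → n = 436 per group.

n = 436 per group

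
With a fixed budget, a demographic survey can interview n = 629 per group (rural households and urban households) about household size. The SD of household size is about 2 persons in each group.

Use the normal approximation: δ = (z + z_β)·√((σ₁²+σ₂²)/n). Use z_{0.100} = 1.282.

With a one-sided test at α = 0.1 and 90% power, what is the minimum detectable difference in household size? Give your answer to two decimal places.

δ = (z_α + z_β) · √((σ₁²+σ₂²)/n)
  = (1.282 + 1.282) · √(8/629)
  = 2.564 · √0.01272
  = 2.564 · 0.1128
  = 0.2892

Minimum detectable difference ≈ 0.29 persons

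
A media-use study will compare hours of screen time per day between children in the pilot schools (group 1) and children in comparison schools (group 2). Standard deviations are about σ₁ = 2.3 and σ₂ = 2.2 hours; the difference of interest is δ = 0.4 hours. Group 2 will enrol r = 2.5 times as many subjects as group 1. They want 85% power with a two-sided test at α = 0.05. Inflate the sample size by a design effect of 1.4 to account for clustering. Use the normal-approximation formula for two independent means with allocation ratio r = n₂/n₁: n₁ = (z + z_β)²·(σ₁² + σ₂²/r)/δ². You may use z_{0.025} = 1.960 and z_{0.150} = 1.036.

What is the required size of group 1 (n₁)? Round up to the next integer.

n₁ = 568

n₁ = (z_{α/2} + z_β)² · (σ₁² + σ₂²/r) / δ²
   = (1.960 + 1.036)² · (2.3² + 2.2²/2.5) / 0.4²
   = 8.9760 · (5.29 + 1.936) / 0.16
   = 8.9760 · 7.226 / 0.16
   = 405.38
Design effect: 1.4 × 405.38 = 567.53.
Round up → n₁ = 568; n₂ = r·n₁ = 2.5 × 568 = 1420.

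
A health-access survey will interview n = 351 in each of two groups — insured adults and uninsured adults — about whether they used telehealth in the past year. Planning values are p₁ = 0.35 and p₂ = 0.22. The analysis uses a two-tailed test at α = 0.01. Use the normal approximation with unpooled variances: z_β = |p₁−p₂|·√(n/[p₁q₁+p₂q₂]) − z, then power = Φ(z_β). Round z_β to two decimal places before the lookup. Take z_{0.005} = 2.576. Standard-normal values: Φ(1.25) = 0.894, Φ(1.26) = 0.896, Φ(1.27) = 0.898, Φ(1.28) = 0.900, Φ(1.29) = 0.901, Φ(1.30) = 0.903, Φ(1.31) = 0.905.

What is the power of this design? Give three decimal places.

Power ≈ 0.900

z_β = |p₁−p₂|·√(n/[p₁q₁+p₂q₂]) − z_{α/2}
    = 0.13 · √(351/0.3991) − 2.576
    = 0.13 · 29.6560 − 2.576
    = 3.8553 − 2.576 = 1.2793 → 1.28
Power = Φ(1.28) = 0.900.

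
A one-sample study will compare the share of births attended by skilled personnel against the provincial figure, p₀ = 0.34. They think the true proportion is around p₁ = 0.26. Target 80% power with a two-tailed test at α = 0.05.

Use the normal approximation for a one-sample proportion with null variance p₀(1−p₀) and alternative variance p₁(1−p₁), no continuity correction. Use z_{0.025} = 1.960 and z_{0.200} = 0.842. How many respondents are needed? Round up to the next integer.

n = 264

n = [z_{α/2}·√(p₀q₀) + z_β·√(p₁q₁)]² / (p₁ − p₀)²
  = [1.960·√(0.34·0.66) + 0.842·√(0.26·0.74)]² / (-0.08)²
  = [1.960·0.4737 + 0.842·0.4386]² / 0.0064
  = [1.2978]² / 0.0064
  = 263.17
Round up → n = 264.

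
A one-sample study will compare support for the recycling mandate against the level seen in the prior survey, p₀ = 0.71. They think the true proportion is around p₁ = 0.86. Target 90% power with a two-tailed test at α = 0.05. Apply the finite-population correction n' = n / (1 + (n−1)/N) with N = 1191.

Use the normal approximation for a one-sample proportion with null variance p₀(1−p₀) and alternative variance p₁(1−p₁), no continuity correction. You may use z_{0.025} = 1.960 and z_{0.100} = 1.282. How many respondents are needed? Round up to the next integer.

n = 75

n = [z_{α/2}·√(p₀q₀) + z_β·√(p₁q₁)]² / (p₁ − p₀)²
  = [1.960·√(0.71·0.29) + 1.282·√(0.86·0.14)]² / (0.15)²
  = [1.960·0.4538 + 1.282·0.3470]² / 0.0225
  = [1.3342]² / 0.0225
  = 79.12
Finite-population correction (N = 1191): 79.12 / (1 + (79.12 − 1)/1191) = 74.25.
Round up → n = 75.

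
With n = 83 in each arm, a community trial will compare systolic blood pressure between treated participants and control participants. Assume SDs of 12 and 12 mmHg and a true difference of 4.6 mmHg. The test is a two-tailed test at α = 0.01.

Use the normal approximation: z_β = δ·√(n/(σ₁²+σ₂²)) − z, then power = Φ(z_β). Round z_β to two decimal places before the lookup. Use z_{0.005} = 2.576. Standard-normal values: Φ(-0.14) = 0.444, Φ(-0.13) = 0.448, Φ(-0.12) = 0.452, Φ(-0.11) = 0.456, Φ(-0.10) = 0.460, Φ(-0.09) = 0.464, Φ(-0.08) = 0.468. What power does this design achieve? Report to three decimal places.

Power ≈ 0.456

z_β = δ·√(n/(σ₁²+σ₂²)) − z_{α/2}
    = 4.6 · √(83/288) − 2.576
    = 4.6 · 0.53684 − 2.576
    = 2.4695 − 2.576 = -0.1065 → -0.11
Power = Φ(-0.11) = 0.456.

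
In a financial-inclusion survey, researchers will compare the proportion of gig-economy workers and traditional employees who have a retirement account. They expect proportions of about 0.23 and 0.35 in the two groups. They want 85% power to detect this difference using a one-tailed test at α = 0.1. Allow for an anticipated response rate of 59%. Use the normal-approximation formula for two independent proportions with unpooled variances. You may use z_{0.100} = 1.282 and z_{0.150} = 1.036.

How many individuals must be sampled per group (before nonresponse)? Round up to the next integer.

n = (z_α + z_β)² · [p₁(1−p₁) + p₂(1−p₂)] / (p₁ − p₂)²
  = (1.282 + 1.036)² · (0.23·0.77 + 0.35·0.65) / (-0.12)²
  = (2.318)² · (0.1771 + 0.2275) / 0.0144
  = 5.3731 · 0.4046 / 0.0144
  = 150.97
Adjust for 59% response: 150.97 / 0.59 = 255.88.
Round up → n = 256 per group.

n = 256 per group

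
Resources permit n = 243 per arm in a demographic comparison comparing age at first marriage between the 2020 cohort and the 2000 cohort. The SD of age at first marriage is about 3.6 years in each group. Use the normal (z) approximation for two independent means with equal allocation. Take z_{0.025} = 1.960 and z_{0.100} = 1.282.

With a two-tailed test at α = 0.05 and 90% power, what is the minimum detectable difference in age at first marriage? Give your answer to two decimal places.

Minimum detectable difference ≈ 1.06 years

δ = (z_{α/2} + z_β) · √((σ₁²+σ₂²)/n)
  = (1.960 + 1.282) · √(25.92/243)
  = 3.242 · √0.10667
  = 3.242 · 0.3266
  = 1.0588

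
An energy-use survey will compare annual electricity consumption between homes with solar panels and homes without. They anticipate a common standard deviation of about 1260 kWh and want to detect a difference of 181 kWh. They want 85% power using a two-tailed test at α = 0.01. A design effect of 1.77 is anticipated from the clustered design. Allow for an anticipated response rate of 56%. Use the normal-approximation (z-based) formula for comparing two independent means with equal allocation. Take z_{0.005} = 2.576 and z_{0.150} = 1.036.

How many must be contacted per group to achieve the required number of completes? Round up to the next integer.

n = (z_{α/2} + z_β)² · (σ₁² + σ₂²) / δ²
  = (2.576 + 1.036)² · (2·1260² = 3175200) / 181²
  = 13.0465 · 3175200 / 32761
  = 1264.47
Design effect: 1.77 × 1264.47 = 2238.12.
Adjust for 56% response: 2238.12 / 0.56 = 3996.64.
Round up → n = 3997 per group.

n = 3997 per group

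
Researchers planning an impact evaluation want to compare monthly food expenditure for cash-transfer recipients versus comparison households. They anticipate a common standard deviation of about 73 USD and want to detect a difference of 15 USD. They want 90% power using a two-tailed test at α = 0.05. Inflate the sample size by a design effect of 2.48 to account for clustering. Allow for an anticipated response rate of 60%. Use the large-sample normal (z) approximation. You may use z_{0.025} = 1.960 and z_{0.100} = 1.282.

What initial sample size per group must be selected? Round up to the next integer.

n = (z_{α/2} + z_β)² · (σ₁² + σ₂²) / δ²
  = (1.960 + 1.282)² · (2·73² = 10658) / 15²
  = 10.5106 · 10658 / 225
  = 497.87
Design effect: 2.48 × 497.87 = 1234.73.
Adjust for 60% response: 1234.73 / 0.60 = 2057.88.
Round up → n = 2058 per group.

n = 2058 per group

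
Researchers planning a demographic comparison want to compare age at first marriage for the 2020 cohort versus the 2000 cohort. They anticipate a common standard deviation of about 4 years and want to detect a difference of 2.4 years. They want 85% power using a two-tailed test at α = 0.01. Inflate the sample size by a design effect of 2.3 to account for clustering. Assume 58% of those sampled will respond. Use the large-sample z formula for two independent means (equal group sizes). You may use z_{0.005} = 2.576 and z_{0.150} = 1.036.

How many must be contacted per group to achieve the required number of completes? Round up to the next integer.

n = (z_{α/2} + z_β)² · (σ₁² + σ₂²) / δ²
  = (2.576 + 1.036)² · (2·4² = 32) / 2.4²
  = 13.0465 · 32 / 5.76
  = 72.48
Design effect: 2.3 × 72.48 = 166.71.
Adjust for 58% response: 166.71 / 0.58 = 287.42.
Round up → n = 288 per group.

n = 288 per group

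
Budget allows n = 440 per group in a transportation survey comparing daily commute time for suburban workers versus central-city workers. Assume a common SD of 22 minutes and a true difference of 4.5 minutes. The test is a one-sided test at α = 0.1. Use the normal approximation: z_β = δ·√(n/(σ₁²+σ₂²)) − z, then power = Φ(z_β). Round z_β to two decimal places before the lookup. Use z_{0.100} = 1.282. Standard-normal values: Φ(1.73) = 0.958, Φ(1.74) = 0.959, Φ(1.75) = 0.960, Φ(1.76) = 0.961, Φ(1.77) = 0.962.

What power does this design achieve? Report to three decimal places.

Power ≈ 0.960

z_β = δ·√(n/(σ₁²+σ₂²)) − z_α
    = 4.5 · √(440/968) − 1.282
    = 4.5 · 0.67420 − 1.282
    = 3.0339 − 1.282 = 1.7519 → 1.75
Power = Φ(1.75) = 0.960.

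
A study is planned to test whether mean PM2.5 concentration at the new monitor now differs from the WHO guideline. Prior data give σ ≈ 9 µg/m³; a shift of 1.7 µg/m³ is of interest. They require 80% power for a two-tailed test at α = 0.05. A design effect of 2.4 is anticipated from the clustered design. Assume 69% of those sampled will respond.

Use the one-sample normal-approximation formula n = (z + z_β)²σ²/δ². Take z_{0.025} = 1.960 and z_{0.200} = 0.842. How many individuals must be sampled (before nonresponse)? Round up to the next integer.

n = (z_{α/2} + z_β)² · σ² / δ²
  = (1.960 + 0.842)² · 9² / 1.7²
  = 7.8512 · 81 / 2.89
  = 220.05
Design effect: 2.4 × 220.05 = 528.12.
Adjust for 69% response: 528.12 / 0.69 = 765.39.
Round up → n = 766.

n = 766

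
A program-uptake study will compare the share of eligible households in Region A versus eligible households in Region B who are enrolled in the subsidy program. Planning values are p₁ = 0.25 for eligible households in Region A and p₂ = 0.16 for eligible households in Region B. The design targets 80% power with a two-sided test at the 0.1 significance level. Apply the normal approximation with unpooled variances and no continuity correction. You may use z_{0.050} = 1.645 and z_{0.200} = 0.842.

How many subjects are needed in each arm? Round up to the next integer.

n = 246 per group

n = (z_{α/2} + z_β)² · [p₁(1−p₁) + p₂(1−p₂)] / (p₁ − p₂)²
  = (1.645 + 0.842)² · (0.25·0.75 + 0.16·0.84) / (0.09)²
  = (2.487)² · (0.1875 + 0.1344) / 0.0081
  = 6.1852 · 0.3219 / 0.0081
  = 245.80
Round up → n = 246 per group.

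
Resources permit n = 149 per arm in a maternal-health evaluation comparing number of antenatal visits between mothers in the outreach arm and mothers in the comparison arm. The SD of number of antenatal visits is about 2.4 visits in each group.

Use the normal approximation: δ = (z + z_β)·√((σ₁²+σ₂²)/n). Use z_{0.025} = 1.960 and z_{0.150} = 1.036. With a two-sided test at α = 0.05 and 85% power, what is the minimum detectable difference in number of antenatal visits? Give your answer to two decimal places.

δ = (z_{α/2} + z_β) · √((σ₁²+σ₂²)/n)
  = (1.960 + 1.036) · √(11.52/149)
  = 2.996 · √0.07732
  = 2.996 · 0.2781
  = 0.8331

Minimum detectable difference ≈ 0.83 visits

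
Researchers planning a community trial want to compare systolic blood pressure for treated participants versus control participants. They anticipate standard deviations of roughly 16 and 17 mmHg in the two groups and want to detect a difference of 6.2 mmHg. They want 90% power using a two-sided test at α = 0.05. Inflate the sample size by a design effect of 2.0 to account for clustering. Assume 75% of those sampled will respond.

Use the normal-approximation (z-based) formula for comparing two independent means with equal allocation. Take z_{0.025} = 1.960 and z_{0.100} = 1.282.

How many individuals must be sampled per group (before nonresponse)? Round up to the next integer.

n = (z_{α/2} + z_β)² · (σ₁² + σ₂²) / δ²
  = (1.960 + 1.282)² · (16² + 17² = 545) / 6.2²
  = 10.5106 · 545 / 38.44
  = 149.02
Design effect: 2.0 × 149.02 = 298.04.
Adjust for 75% response: 298.04 / 0.75 = 397.38.
Round up → n = 398 per group.

n = 398 per group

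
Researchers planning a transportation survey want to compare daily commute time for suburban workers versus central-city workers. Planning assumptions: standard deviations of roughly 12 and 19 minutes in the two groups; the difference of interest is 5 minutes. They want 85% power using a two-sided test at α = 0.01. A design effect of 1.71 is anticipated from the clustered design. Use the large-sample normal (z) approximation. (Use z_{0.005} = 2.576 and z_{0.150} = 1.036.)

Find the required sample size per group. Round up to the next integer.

n = (z_{α/2} + z_β)² · (σ₁² + σ₂²) / δ²
  = (2.576 + 1.036)² · (12² + 19² = 505) / 5²
  = 13.0465 · 505 / 25
  = 263.54
Design effect: 1.71 × 263.54 = 450.65.
Round up → n = 451 per group.

n = 451 per group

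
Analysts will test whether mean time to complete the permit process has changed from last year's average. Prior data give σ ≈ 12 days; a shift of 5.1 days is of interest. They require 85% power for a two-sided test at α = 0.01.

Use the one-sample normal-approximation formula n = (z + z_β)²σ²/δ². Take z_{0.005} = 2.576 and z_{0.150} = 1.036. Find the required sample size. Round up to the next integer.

n = 73

n = (z_{α/2} + z_β)² · σ² / δ²
  = (2.576 + 1.036)² · 12² / 5.1²
  = 13.0465 · 144 / 26.01
  = 72.23
Round up → n = 73.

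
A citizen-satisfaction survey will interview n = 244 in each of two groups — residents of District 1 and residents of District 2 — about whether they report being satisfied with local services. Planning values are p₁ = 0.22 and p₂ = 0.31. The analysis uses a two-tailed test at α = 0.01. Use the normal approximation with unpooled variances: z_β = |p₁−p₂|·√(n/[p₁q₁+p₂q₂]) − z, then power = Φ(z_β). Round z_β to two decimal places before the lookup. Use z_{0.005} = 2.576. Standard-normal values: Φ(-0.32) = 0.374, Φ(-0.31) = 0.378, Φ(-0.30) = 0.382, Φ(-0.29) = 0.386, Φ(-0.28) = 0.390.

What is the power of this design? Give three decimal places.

z_β = |p₁−p₂|·√(n/[p₁q₁+p₂q₂]) − z_{α/2}
    = 0.09 · √(244/0.3855) − 2.576
    = 0.09 · 25.1584 − 2.576
    = 2.2643 − 2.576 = -0.3117 → -0.31
Power = Φ(-0.31) = 0.378.

Power ≈ 0.378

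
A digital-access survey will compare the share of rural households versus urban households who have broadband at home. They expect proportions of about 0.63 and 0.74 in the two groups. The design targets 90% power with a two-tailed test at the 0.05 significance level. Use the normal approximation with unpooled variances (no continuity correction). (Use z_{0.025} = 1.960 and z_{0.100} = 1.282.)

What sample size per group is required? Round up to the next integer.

n = (z_{α/2} + z_β)² · [p₁(1−p₁) + p₂(1−p₂)] / (p₁ − p₂)²
  = (1.960 + 1.282)² · (0.63·0.37 + 0.74·0.26) / (-0.11)²
  = (3.242)² · (0.2331 + 0.1924) / 0.0121
  = 10.5106 · 0.4255 / 0.0121
  = 369.61
Round up → n = 370 per group.

n = 370 per group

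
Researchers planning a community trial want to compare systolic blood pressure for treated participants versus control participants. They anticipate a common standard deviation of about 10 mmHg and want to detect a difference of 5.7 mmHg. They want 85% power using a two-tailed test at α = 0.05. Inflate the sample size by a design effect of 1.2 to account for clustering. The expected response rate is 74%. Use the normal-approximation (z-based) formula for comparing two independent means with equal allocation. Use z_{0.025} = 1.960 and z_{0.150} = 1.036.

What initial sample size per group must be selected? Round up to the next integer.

n = (z_{α/2} + z_β)² · (σ₁² + σ₂²) / δ²
  = (1.960 + 1.036)² · (2·10² = 200) / 5.7²
  = 8.9760 · 200 / 32.49
  = 55.25
Design effect: 1.2 × 55.25 = 66.30.
Adjust for 74% response: 66.30 / 0.74 = 89.60.
Round up → n = 90 per group.

n = 90 per group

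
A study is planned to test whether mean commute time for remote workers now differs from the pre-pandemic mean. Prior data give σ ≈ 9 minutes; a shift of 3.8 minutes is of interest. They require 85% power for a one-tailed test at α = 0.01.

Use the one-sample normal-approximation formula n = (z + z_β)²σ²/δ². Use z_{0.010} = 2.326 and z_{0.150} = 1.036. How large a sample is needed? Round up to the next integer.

n = 64

n = (z_α + z_β)² · σ² / δ²
  = (2.326 + 1.036)² · 9² / 3.8²
  = 11.3030 · 81 / 14.44
  = 63.40
Round up → n = 64.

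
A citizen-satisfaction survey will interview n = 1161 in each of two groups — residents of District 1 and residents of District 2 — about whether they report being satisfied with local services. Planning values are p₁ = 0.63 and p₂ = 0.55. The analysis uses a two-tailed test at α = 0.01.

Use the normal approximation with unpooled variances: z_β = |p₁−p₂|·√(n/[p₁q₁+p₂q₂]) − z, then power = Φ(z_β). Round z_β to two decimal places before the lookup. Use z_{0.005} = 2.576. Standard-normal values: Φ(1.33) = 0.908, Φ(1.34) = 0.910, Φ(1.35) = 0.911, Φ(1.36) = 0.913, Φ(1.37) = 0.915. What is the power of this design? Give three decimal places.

Power ≈ 0.913

z_β = |p₁−p₂|·√(n/[p₁q₁+p₂q₂]) − z_{α/2}
    = 0.08 · √(1161/0.4806) − 2.576
    = 0.08 · 49.1501 − 2.576
    = 3.9320 − 2.576 = 1.3560 → 1.36
Power = Φ(1.36) = 0.913.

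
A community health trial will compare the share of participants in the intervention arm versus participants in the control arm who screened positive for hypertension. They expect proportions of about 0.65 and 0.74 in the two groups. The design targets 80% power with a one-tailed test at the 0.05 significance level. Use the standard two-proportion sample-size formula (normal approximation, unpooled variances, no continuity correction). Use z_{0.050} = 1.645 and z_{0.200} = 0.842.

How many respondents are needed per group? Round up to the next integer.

n = (z_α + z_β)² · [p₁(1−p₁) + p₂(1−p₂)] / (p₁ − p₂)²
  = (1.645 + 0.842)² · (0.65·0.35 + 0.74·0.26) / (-0.09)²
  = (2.487)² · (0.2275 + 0.1924) / 0.0081
  = 6.1852 · 0.4199 / 0.0081
  = 320.64
Round up → n = 321 per group.

n = 321 per group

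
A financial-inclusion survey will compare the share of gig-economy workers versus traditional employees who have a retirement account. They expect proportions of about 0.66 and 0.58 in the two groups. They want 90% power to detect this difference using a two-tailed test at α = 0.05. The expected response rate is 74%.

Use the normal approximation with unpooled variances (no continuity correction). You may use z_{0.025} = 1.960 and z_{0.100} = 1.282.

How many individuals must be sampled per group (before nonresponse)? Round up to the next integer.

n = (z_{α/2} + z_β)² · [p₁(1−p₁) + p₂(1−p₂)] / (p₁ − p₂)²
  = (1.960 + 1.282)² · (0.66·0.34 + 0.58·0.42) / (0.08)²
  = (3.242)² · (0.2244 + 0.2436) / 0.0064
  = 10.5106 · 0.4680 / 0.0064
  = 768.58
Adjust for 74% response: 768.58 / 0.74 = 1038.63.
Round up → n = 1039 per group.

n = 1039 per group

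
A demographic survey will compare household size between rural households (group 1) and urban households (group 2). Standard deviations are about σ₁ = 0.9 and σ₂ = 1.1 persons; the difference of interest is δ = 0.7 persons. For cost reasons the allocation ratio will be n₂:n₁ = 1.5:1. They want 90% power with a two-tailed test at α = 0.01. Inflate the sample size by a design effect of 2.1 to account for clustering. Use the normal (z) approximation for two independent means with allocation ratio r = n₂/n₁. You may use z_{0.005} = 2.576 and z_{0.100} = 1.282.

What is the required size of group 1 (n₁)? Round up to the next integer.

n₁ = 104

n₁ = (z_{α/2} + z_β)² · (σ₁² + σ₂²/r) / δ²
   = (2.576 + 1.282)² · (0.9² + 1.1²/1.5) / 0.7²
   = 14.8842 · (0.81 + 0.80667) / 0.49
   = 14.8842 · 1.6167 / 0.49
   = 49.11
Design effect: 2.1 × 49.11 = 103.13.
Round up → n₁ = 104; n₂ = r·n₁ = 1.5 × 104 = 156.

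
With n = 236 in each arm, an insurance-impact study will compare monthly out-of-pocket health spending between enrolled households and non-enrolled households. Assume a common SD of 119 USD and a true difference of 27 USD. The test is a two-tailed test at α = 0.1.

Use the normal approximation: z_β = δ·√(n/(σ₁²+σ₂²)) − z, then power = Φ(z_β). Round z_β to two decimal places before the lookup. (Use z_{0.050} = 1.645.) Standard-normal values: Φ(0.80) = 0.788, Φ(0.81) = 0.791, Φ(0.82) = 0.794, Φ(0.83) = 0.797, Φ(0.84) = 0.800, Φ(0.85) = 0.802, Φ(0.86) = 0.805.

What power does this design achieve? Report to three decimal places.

z_β = δ·√(n/(σ₁²+σ₂²)) − z_{α/2}
    = 27 · √(236/28322) − 1.645
    = 27 · 0.09128 − 1.645
    = 2.4647 − 1.645 = 0.8197 → 0.82
Power = Φ(0.82) = 0.794.

Power ≈ 0.794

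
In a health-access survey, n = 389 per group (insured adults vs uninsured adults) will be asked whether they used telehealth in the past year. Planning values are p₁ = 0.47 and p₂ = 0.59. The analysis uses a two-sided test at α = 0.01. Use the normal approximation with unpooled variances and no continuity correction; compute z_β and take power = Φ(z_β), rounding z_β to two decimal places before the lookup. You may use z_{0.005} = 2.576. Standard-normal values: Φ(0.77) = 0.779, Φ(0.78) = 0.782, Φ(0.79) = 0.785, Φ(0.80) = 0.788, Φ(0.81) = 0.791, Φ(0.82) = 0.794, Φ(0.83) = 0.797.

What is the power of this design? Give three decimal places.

Power ≈ 0.788

z_β = |p₁−p₂|·√(n/[p₁q₁+p₂q₂]) − z_{α/2}
    = 0.12 · √(389/0.4910) − 2.576
    = 0.12 · 28.1471 − 2.576
    = 3.3777 − 2.576 = 0.8017 → 0.80
Power = Φ(0.80) = 0.788.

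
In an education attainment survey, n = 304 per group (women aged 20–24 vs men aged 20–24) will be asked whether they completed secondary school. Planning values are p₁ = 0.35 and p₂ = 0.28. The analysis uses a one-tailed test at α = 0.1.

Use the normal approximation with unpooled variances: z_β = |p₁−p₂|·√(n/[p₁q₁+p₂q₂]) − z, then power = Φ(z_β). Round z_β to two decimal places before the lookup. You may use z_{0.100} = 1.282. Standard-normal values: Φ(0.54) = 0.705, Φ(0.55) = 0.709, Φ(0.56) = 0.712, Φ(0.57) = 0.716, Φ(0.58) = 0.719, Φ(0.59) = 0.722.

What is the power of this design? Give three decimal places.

z_β = |p₁−p₂|·√(n/[p₁q₁+p₂q₂]) − z_α
    = 0.07 · √(304/0.4291) − 1.282
    = 0.07 · 26.6169 − 1.282
    = 1.8632 − 1.282 = 0.5812 → 0.58
Power = Φ(0.58) = 0.719.

Power ≈ 0.719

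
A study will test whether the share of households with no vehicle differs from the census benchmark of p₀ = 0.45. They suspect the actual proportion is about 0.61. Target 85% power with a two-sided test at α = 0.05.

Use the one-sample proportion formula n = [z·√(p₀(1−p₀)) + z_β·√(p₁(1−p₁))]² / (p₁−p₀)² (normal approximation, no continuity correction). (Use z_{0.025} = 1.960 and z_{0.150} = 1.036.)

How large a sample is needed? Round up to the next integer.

n = 86

n = [z_{α/2}·√(p₀q₀) + z_β·√(p₁q₁)]² / (p₁ − p₀)²
  = [1.960·√(0.45·0.55) + 1.036·√(0.61·0.39)]² / (0.16)²
  = [1.960·0.4975 + 1.036·0.4877]² / 0.0256
  = [1.4804]² / 0.0256
  = 85.61
Round up → n = 86.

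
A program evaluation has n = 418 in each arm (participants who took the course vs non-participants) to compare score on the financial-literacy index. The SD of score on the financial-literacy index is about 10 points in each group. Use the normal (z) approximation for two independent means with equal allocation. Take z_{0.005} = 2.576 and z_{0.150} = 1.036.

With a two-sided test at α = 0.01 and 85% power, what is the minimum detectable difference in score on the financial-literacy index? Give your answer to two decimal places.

δ = (z_{α/2} + z_β) · √((σ₁²+σ₂²)/n)
  = (2.576 + 1.036) · √(200/418)
  = 3.612 · √0.47847
  = 3.612 · 0.6917
  = 2.4985

Minimum detectable difference ≈ 2.50 points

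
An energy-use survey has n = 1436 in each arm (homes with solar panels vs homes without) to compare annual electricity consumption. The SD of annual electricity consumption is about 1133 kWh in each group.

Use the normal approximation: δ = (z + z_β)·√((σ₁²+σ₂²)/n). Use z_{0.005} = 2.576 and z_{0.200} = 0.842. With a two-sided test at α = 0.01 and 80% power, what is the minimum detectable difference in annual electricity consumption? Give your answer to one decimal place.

δ = (z_{α/2} + z_β) · √((σ₁²+σ₂²)/n)
  = (2.576 + 0.842) · √(2567378/1436)
  = 3.418 · √1787.9
  = 3.418 · 42.2832
  = 144.5239

Minimum detectable difference ≈ 144.5 kWh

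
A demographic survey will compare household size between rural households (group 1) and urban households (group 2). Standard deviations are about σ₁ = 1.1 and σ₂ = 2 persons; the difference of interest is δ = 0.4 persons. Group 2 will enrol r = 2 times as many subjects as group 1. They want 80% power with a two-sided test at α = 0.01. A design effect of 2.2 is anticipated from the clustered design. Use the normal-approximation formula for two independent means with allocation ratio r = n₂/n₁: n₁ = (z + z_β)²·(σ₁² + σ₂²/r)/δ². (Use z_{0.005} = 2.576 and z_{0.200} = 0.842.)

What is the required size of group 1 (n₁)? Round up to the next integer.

n₁ = 516

n₁ = (z_{α/2} + z_β)² · (σ₁² + σ₂²/r) / δ²
   = (2.576 + 0.842)² · (1.1² + 2²/2) / 0.4²
   = 11.6827 · (1.21 + 2) / 0.16
   = 11.6827 · 3.21 / 0.16
   = 234.38
Design effect: 2.2 × 234.38 = 515.65.
Round up → n₁ = 516; n₂ = r·n₁ = 2 × 516 = 1032.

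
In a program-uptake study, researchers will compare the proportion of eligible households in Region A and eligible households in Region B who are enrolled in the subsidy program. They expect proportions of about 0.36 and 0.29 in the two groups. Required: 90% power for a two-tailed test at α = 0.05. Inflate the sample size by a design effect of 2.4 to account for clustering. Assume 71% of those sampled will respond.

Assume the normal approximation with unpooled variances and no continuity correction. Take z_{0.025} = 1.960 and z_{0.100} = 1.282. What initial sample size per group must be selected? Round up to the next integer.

n = (z_{α/2} + z_β)² · [p₁(1−p₁) + p₂(1−p₂)] / (p₁ − p₂)²
  = (1.960 + 1.282)² · (0.36·0.64 + 0.29·0.71) / (0.07)²
  = (3.242)² · (0.2304 + 0.2059) / 0.0049
  = 10.5106 · 0.4363 / 0.0049
  = 935.87
Design effect: 2.4 × 935.87 = 2246.09.
Adjust for 71% response: 2246.09 / 0.71 = 3163.50.
Round up → n = 3164 per group.

n = 3164 per group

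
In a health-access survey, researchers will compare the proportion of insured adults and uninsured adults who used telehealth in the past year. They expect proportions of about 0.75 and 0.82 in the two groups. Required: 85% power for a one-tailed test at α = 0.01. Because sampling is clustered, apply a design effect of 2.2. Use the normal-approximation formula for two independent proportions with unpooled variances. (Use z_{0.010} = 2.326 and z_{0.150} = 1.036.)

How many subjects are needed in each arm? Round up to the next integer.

n = 1701 per group

n = (z_α + z_β)² · [p₁(1−p₁) + p₂(1−p₂)] / (p₁ − p₂)²
  = (2.326 + 1.036)² · (0.75·0.25 + 0.82·0.18) / (-0.07)²
  = (3.362)² · (0.1875 + 0.1476) / 0.0049
  = 11.3030 · 0.3351 / 0.0049
  = 772.99
Design effect: 2.2 × 772.99 = 1700.58.
Round up → n = 1701 per group.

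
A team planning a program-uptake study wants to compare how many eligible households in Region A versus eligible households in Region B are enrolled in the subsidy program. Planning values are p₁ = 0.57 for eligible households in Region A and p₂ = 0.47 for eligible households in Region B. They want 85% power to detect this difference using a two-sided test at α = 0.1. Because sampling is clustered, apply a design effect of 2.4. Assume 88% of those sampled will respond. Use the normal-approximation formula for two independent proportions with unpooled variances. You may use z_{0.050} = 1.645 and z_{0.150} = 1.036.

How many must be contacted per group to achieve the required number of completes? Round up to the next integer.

n = 969 per group

n = (z_{α/2} + z_β)² · [p₁(1−p₁) + p₂(1−p₂)] / (p₁ − p₂)²
  = (1.645 + 1.036)² · (0.57·0.43 + 0.47·0.53) / (0.10)²
  = (2.681)² · (0.2451 + 0.2491) / 0.0100
  = 7.1878 · 0.4942 / 0.0100
  = 355.22
Design effect: 2.4 × 355.22 = 852.53.
Adjust for 88% response: 852.53 / 0.88 = 968.78.
Round up → n = 969 per group.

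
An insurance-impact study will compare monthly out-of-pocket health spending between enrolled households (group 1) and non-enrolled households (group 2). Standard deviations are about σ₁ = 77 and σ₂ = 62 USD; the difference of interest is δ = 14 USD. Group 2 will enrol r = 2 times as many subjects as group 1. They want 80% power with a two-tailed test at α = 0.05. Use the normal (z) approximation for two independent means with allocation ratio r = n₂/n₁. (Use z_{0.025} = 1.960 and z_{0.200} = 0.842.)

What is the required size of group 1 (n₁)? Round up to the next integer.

n₁ = (z_{α/2} + z_β)² · (σ₁² + σ₂²/r) / δ²
   = (1.960 + 0.842)² · (77² + 62²/2) / 14²
   = 7.8512 · (5929 + 1922) / 196
   = 7.8512 · 7851 / 196
   = 314.49
Round up → n₁ = 315; n₂ = r·n₁ = 2 × 315 = 630.

n₁ = 315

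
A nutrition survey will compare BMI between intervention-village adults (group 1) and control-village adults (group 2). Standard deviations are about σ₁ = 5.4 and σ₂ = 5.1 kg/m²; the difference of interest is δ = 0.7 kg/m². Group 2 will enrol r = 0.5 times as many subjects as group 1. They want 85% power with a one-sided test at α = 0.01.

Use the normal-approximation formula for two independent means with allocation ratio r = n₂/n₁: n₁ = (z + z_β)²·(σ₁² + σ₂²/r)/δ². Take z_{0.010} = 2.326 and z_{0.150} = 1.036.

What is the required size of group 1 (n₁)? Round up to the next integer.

n₁ = (z_α + z_β)² · (σ₁² + σ₂²/r) / δ²
   = (2.326 + 1.036)² · (5.4² + 5.1²/0.5) / 0.7²
   = 11.3030 · (29.16 + 52.02) / 0.49
   = 11.3030 · 81.18 / 0.49
   = 1872.61
Round up → n₁ = 1873; n₂ = r·n₁ = 0.5 × 1873 = 937.

n₁ = 1873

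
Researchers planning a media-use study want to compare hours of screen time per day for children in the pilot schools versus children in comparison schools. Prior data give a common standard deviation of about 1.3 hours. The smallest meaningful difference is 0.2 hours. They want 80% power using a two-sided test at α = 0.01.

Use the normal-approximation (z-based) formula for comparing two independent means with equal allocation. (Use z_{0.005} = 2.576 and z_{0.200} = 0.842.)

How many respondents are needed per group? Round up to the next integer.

n = 988 per group

n = (z_{α/2} + z_β)² · (σ₁² + σ₂²) / δ²
  = (2.576 + 0.842)² · (2·1.3² = 3.38) / 0.2²
  = 11.6827 · 3.38 / 0.04
  = 987.19
Round up → n = 988 per group.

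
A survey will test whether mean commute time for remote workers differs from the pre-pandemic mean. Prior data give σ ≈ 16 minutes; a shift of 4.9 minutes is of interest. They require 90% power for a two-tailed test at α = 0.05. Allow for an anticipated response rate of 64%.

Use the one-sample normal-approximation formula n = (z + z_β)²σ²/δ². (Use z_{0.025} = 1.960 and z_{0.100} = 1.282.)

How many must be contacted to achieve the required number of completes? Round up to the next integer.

n = (z_{α/2} + z_β)² · σ² / δ²
  = (1.960 + 1.282)² · 16² / 4.9²
  = 10.5106 · 256 / 24.01
  = 112.07
Adjust for 64% response: 112.07 / 0.64 = 175.10.
Round up → n = 176.

n = 176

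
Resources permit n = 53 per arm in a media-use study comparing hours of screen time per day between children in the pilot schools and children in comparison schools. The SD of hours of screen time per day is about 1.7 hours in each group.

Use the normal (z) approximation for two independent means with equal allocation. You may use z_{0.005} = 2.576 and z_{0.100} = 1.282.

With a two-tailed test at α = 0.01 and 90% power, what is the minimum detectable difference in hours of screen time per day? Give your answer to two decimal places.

Minimum detectable difference ≈ 1.27 hours

δ = (z_{α/2} + z_β) · √((σ₁²+σ₂²)/n)
  = (2.576 + 1.282) · √(5.78/53)
  = 3.858 · √0.10906
  = 3.858 · 0.3302
  = 1.2741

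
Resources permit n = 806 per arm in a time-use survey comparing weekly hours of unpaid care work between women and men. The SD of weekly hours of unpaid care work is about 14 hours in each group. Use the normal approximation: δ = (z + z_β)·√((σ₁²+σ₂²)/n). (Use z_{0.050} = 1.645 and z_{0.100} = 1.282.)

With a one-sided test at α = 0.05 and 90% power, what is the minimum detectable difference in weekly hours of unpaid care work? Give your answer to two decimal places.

Minimum detectable difference ≈ 2.04 hours

δ = (z_α + z_β) · √((σ₁²+σ₂²)/n)
  = (1.645 + 1.282) · √(392/806)
  = 2.927 · √0.48635
  = 2.927 · 0.6974
  = 2.0413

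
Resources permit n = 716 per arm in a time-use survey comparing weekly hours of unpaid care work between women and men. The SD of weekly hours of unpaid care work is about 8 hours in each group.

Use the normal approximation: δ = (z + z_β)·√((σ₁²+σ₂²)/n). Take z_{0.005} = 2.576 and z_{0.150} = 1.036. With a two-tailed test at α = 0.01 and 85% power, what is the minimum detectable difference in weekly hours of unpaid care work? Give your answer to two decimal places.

δ = (z_{α/2} + z_β) · √((σ₁²+σ₂²)/n)
  = (2.576 + 1.036) · √(128/716)
  = 3.612 · √0.17877
  = 3.612 · 0.4228
  = 1.5272

Minimum detectable difference ≈ 1.53 hours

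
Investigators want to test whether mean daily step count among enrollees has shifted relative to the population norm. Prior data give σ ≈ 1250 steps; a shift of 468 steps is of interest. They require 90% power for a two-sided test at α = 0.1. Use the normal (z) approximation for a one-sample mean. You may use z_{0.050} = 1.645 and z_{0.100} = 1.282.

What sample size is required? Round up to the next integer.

n = 62

n = (z_{α/2} + z_β)² · σ² / δ²
  = (1.645 + 1.282)² · 1250² / 468²
  = 8.5673 · 1562500 / 219024
  = 61.12
Round up → n = 62.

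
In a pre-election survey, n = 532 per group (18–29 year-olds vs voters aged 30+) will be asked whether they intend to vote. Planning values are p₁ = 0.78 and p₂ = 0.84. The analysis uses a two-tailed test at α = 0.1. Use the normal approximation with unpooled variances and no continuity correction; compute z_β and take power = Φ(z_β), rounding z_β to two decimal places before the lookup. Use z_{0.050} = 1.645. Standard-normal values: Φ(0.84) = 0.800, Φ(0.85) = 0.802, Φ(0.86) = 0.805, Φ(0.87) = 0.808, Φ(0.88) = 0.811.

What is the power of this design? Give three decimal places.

Power ≈ 0.805

z_β = |p₁−p₂|·√(n/[p₁q₁+p₂q₂]) − z_{α/2}
    = 0.06 · √(532/0.3060) − 1.645
    = 0.06 · 41.6961 − 1.645
    = 2.5018 − 1.645 = 0.8568 → 0.86
Power = Φ(0.86) = 0.805.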